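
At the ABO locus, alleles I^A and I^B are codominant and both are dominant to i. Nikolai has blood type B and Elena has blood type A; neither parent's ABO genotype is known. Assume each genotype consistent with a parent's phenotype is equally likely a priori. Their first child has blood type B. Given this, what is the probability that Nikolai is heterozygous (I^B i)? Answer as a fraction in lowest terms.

Possible genotypes: Nikolai ∈ {I^B I^B, I^B i}; Elena ∈ {I^A I^A, I^A i}.
Weight each parental genotype pair by prior × P(type-B child):
  I^B I^B × I^A i: posterior weight 2/3.
  I^B i × I^A i: posterior weight 1/3.
Sum the posterior weight over pairs where Nikolai is I^B i: 1/3.

1/3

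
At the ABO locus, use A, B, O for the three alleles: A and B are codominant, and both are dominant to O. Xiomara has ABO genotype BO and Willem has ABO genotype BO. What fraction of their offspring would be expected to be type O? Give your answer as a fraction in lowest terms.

ABO cross BO × BO → offspring phenotypes: 1/4 O, 3/4 B.
So P(type O) = 1/4.

1/4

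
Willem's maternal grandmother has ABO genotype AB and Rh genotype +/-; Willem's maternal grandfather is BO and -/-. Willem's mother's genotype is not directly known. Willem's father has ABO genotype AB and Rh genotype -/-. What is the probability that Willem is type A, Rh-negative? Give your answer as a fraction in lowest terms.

3/16

Willem's mother's ABO genotype from AB × BO: 1/4 AB, 1/4 AO, 1/4 BB, 1/4 BO.
Crossing each possibility with the father AB and summing P(type A): 1/4·1/4 + 1/4·1/2 + 1/4·0 + 1/4·1/4 = 1/4.
Similarly for Rh via the mother's Rh distribution: P(Rh-) = 3/4.
Independent loci: 1/4 × 3/4 = 3/16.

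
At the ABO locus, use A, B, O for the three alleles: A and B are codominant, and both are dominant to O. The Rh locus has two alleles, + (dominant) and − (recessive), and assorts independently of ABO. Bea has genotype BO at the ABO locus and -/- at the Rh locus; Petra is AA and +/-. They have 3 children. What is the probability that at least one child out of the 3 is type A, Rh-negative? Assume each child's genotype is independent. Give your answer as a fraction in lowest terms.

37/64

ABO cross BO × AA → 1/2 A, 1/2 AB.
Rh cross -/- × +/- → 1/2 Rh+, 1/2 Rh-; so P(type A, Rh-negative) = 1/2 × 1/2 = 1/4 per child.
P(none) = (3/4)^3 = 27/64; P(at least one) = 1 − 27/64 = 37/64.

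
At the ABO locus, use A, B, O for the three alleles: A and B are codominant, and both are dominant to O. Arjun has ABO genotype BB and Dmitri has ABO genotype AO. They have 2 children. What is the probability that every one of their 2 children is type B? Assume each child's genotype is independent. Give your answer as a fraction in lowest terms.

ABO cross BB × AO → 1/2 B, 1/2 AB.
So P(type B) = 1/2 per child.
All 2 independent: (1/2)^2 = 1/4.

1/4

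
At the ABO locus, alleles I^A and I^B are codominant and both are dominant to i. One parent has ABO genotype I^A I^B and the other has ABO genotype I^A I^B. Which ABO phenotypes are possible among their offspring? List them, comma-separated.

Gametes from I^A I^B × I^A I^B give offspring ABO genotypes I^A I^A, I^A I^B, I^B I^B, i.e. phenotypes A, B, AB.

A, B, AB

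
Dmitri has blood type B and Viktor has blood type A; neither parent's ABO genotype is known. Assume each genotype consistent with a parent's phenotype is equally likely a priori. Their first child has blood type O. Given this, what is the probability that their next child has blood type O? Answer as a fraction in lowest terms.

1/4

Possible genotypes: Dmitri ∈ {BB, BO}; Viktor ∈ {AA, AO}.
Weight each parental genotype pair by prior × P(type-O child):
  BO × AO: posterior weight 1; P(next child type O) = 1/4.
Weighted sum = 1/4.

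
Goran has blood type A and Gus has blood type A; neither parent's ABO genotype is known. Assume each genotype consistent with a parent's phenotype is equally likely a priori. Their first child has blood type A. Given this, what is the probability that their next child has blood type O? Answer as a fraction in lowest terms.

1/20

Possible genotypes: Goran ∈ {I^A I^A, I^A i}; Gus ∈ {I^A I^A, I^A i}.
Weight each parental genotype pair by prior × P(type-A child):
  I^A I^A × I^A I^A: posterior weight 4/15; P(next child type O) = 0.
  I^A I^A × I^A i: posterior weight 4/15; P(next child type O) = 0.
  I^A i × I^A I^A: posterior weight 4/15; P(next child type O) = 0.
  I^A i × I^A i: posterior weight 1/5; P(next child type O) = 1/4.
Weighted sum = 1/20.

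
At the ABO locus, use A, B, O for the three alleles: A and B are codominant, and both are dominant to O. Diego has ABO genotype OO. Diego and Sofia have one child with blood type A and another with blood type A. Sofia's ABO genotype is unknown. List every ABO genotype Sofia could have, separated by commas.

For each candidate genotype of Sofia, check whether crossing it with OO can produce every observed child phenotype.
  AA → possible child types {A} ✓
  AB → possible child types {A, B} ✓
  AO → possible child types {O, A} ✓
  BB → possible child types {B} ✗
  BO → possible child types {O, B} ✗
  OO → possible child types {O} ✗

AA, AB, AO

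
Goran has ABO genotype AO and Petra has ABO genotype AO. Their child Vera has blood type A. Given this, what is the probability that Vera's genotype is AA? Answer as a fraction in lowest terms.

Cross AO × AO → 1/4 AA, 1/2 AO, 1/4 OO.
Type-A genotypes among offspring: AA (1/4), AO (1/2); total 3/4.
P(AA | type A) = (1/4) / (3/4) = 1/3.

1/3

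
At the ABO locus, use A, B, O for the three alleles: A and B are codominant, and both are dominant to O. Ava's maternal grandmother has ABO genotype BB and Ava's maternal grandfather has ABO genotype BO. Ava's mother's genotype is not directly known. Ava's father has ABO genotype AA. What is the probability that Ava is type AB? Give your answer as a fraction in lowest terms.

3/4

Ava's mother's ABO genotype from BB × BO: 1/2 BB, 1/2 BO.
Crossing each possibility with the father AA and summing P(type AB): 1/2·1 + 1/2·1/2 = 3/4.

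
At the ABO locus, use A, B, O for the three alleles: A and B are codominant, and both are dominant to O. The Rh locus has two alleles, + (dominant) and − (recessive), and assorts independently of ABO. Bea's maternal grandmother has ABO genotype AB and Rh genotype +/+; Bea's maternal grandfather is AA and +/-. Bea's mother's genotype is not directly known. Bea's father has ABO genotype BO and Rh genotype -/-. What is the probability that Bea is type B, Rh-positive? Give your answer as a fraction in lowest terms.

Bea's mother's ABO genotype from AB × AA: 1/2 AA, 1/2 AB.
Crossing each possibility with the father BO and summing P(type B): 1/2·0 + 1/2·1/2 = 1/4.
Similarly for Rh via the mother's Rh distribution: P(Rh+) = 3/4.
Independent loci: 1/4 × 3/4 = 3/16.

3/16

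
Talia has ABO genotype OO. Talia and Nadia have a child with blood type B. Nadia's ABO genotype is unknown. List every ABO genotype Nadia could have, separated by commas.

AB, BB, BO

For each candidate genotype of Nadia, check whether crossing it with OO can produce every observed child phenotype.
  AA → possible child types {A} ✗
  AB → possible child types {A, B} ✓
  AO → possible child types {O, A} ✗
  BB → possible child types {B} ✓
  BO → possible child types {O, B} ✓
  OO → possible child types {O} ✗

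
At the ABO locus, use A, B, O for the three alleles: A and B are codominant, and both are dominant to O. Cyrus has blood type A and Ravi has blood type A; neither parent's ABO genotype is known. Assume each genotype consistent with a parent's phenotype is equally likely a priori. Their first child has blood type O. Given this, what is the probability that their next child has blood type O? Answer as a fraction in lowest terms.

1/4

Possible genotypes: Cyrus ∈ {AA, AO}; Ravi ∈ {AA, AO}.
Weight each parental genotype pair by prior × P(type-O child):
  AO × AO: posterior weight 1; P(next child type O) = 1/4.
Weighted sum = 1/4.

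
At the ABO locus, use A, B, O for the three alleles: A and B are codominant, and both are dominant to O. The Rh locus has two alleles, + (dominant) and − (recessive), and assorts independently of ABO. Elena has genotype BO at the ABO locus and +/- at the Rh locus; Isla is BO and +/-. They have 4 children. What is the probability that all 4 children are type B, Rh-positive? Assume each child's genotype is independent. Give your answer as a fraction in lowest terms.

ABO cross BO × BO → 1/4 O, 3/4 B.
Rh cross +/- × +/- → 3/4 Rh+, 1/4 Rh-; so P(type B, Rh-positive) = 3/4 × 3/4 = 9/16 per child.
All 4 independent: (9/16)^4 = 6561/65536.

6561/65536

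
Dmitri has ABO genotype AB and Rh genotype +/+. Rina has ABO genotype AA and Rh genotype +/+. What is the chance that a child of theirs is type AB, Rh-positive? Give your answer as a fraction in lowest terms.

ABO cross AB × AA → offspring phenotypes: 1/2 A, 1/2 AB.
Rh cross +/+ × +/+ → 1 Rh+.
Independent loci: P(type AB, Rh-positive) = 1/2 × 1 = 1/2.

1/2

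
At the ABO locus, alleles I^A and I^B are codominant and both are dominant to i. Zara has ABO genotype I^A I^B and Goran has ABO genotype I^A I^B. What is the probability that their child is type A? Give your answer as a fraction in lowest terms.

1/4

ABO cross I^A I^B × I^A I^B → offspring phenotypes: 1/4 A, 1/4 B, 1/2 AB.
So P(type A) = 1/4.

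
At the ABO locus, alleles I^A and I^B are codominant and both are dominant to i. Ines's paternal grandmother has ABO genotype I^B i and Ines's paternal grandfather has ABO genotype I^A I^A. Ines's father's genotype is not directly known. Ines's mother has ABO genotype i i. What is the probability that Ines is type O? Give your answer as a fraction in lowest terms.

1/4

Ines's father's ABO genotype from I^B i × I^A I^A: 1/2 I^A I^B, 1/2 I^A i.
Crossing each possibility with the mother i i and summing P(type O): 1/2·0 + 1/2·1/2 = 1/4.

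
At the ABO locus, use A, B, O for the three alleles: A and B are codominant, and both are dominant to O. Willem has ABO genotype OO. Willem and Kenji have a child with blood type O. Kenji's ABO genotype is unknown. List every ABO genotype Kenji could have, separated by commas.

For each candidate genotype of Kenji, check whether crossing it with OO can produce every observed child phenotype.
  AA → possible child types {A} ✗
  AB → possible child types {A, B} ✗
  AO → possible child types {O, A} ✓
  BB → possible child types {B} ✗
  BO → possible child types {O, B} ✓
  OO → possible child types {O} ✓

AO, BO, OO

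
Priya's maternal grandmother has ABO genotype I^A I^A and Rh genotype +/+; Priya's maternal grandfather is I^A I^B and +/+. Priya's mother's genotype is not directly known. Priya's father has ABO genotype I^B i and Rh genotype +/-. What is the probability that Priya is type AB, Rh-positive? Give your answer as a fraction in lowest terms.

Priya's mother's ABO genotype from I^A I^A × I^A I^B: 1/2 I^A I^A, 1/2 I^A I^B.
Crossing each possibility with the father I^B i and summing P(type AB): 1/2·1/2 + 1/2·1/4 = 3/8.
Similarly for Rh via the mother's Rh distribution: P(Rh+) = 1.
Independent loci: 3/8 × 1 = 3/8.

3/8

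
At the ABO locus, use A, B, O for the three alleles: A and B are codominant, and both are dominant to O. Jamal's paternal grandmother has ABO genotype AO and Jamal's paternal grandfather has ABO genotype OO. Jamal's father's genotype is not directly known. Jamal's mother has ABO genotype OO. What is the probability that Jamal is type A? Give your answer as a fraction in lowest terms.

1/4

Jamal's father's ABO genotype from AO × OO: 1/2 AO, 1/2 OO.
Crossing each possibility with the mother OO and summing P(type A): 1/2·1/2 + 1/2·0 = 1/4.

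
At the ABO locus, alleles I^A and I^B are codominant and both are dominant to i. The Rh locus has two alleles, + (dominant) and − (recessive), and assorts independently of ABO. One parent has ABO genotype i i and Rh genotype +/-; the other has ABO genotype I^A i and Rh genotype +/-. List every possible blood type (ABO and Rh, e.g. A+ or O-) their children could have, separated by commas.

Gametes from i i × I^A i give offspring ABO genotypes I^A i, i i, i.e. phenotypes O, A.
Rh cross +/- × +/- → phenotypes Rh+, Rh-.
Combining independently: O+, O-, A+, A-.

O+, O-, A+, A-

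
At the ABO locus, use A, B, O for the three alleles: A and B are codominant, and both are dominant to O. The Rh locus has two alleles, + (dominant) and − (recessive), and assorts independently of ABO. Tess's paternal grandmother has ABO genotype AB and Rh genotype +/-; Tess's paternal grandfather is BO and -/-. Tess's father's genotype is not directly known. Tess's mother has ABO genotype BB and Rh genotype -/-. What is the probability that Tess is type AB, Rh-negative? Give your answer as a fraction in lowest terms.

3/16

Tess's father's ABO genotype from AB × BO: 1/4 AB, 1/4 AO, 1/4 BB, 1/4 BO.
Crossing each possibility with the mother BB and summing P(type AB): 1/4·1/2 + 1/4·1/2 + 1/4·0 + 1/4·0 = 1/4.
Similarly for Rh via the father's Rh distribution: P(Rh-) = 3/4.
Independent loci: 1/4 × 3/4 = 3/16.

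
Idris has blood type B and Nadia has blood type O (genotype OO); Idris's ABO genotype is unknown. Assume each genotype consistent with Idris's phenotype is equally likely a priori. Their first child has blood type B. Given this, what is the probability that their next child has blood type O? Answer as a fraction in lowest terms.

1/6

Possible genotypes: Idris ∈ {BB, BO}; Nadia ∈ {OO}.
Weight each parental genotype pair by prior × P(type-B child):
  BB × OO: posterior weight 2/3; P(next child type O) = 0.
  BO × OO: posterior weight 1/3; P(next child type O) = 1/2.
Weighted sum = 1/6.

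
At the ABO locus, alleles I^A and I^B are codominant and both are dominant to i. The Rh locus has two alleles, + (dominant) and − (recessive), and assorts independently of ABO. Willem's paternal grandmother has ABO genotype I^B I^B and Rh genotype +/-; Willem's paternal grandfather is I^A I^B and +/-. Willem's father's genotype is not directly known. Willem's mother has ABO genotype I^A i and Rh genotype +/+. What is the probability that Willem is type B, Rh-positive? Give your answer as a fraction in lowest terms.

Willem's father's ABO genotype from I^B I^B × I^A I^B: 1/2 I^A I^B, 1/2 I^B I^B.
Crossing each possibility with the mother I^A i and summing P(type B): 1/2·1/4 + 1/2·1/2 = 3/8.
Similarly for Rh via the father's Rh distribution: P(Rh+) = 1.
Independent loci: 3/8 × 1 = 3/8.

3/8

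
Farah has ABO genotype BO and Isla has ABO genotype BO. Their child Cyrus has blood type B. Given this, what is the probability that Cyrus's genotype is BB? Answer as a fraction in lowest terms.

Cross BO × BO → 1/4 BB, 1/2 BO, 1/4 OO.
Type-B genotypes among offspring: BB (1/4), BO (1/2); total 3/4.
P(BB | type B) = (1/4) / (3/4) = 1/3.

1/3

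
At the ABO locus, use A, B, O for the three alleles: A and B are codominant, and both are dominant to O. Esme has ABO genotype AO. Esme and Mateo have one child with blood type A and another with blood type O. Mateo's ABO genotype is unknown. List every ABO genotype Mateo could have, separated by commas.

For each candidate genotype of Mateo, check whether crossing it with AO can produce every observed child phenotype.
  AA → possible child types {A} ✗
  AB → possible child types {A, B, AB} ✗
  AO → possible child types {O, A} ✓
  BB → possible child types {B, AB} ✗
  BO → possible child types {O, A, B, AB} ✓
  OO → possible child types {O, A} ✓

AO, BO, OO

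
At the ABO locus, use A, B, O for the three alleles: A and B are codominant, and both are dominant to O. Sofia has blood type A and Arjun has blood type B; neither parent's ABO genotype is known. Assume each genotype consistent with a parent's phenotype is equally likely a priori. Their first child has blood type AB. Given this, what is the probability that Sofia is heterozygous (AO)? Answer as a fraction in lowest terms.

1/3

Possible genotypes: Sofia ∈ {AA, AO}; Arjun ∈ {BB, BO}.
Weight each parental genotype pair by prior × P(type-AB child):
  AA × BB: posterior weight 4/9.
  AA × BO: posterior weight 2/9.
  AO × BB: posterior weight 2/9.
  AO × BO: posterior weight 1/9.
Sum the posterior weight over pairs where Sofia is AO: 1/3.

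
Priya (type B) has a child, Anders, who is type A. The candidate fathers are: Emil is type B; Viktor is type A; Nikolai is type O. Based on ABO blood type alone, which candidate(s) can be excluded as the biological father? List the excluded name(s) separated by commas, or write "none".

Emil, Nikolai

A candidate is excluded only if no genotype consistent with his phenotype could produce a type A child with a type B mother.
Emil (type B): no genotype consistent with that phenotype can produce a type-A child with a type-B mother.
Nikolai (type O): no genotype consistent with that phenotype can produce a type-A child with a type-B mother.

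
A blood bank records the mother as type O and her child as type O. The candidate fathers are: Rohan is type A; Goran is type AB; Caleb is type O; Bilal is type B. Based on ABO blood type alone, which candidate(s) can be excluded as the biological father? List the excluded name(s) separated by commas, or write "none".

Goran

A candidate is excluded only if no genotype consistent with his phenotype could produce a type O child with a type O mother.
Goran (type AB): no genotype consistent with that phenotype can produce a type-O child with a type-O mother.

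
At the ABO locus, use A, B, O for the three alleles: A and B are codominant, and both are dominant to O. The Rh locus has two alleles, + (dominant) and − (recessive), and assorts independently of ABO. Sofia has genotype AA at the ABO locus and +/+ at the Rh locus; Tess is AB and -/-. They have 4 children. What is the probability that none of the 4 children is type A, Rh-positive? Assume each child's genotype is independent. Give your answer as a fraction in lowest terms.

ABO cross AA × AB → 1/2 A, 1/2 AB.
Rh cross +/+ × -/- → 1 Rh+; so P(type A, Rh-positive) = 1/2 × 1 = 1/2 per child.
P(not type A, Rh-positive) = 1/2 for one child; (1/2)^4 = 1/16.

1/16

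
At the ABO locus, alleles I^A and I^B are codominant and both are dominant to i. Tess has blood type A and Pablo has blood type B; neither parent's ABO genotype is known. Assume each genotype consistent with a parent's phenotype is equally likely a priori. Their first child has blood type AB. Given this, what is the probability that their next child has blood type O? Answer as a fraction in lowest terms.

1/36

Possible genotypes: Tess ∈ {I^A I^A, I^A i}; Pablo ∈ {I^B I^B, I^B i}.
Weight each parental genotype pair by prior × P(type-AB child):
  I^A I^A × I^B I^B: posterior weight 4/9; P(next child type O) = 0.
  I^A I^A × I^B i: posterior weight 2/9; P(next child type O) = 0.
  I^A i × I^B I^B: posterior weight 2/9; P(next child type O) = 0.
  I^A i × I^B i: posterior weight 1/9; P(next child type O) = 1/4.
Weighted sum = 1/36.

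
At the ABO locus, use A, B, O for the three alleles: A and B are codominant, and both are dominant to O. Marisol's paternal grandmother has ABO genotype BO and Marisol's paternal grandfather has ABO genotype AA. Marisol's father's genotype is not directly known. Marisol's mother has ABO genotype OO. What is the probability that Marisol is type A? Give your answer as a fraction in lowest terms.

Marisol's father's ABO genotype from BO × AA: 1/2 AB, 1/2 AO.
Crossing each possibility with the mother OO and summing P(type A): 1/2·1/2 + 1/2·1/2 = 1/2.

1/2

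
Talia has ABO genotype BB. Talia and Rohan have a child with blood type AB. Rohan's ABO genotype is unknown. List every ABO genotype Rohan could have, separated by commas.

For each candidate genotype of Rohan, check whether crossing it with BB can produce every observed child phenotype.
  AA → possible child types {AB} ✓
  AB → possible child types {B, AB} ✓
  AO → possible child types {B, AB} ✓
  BB → possible child types {B} ✗
  BO → possible child types {B} ✗
  OO → possible child types {B} ✗

AA, AB, AO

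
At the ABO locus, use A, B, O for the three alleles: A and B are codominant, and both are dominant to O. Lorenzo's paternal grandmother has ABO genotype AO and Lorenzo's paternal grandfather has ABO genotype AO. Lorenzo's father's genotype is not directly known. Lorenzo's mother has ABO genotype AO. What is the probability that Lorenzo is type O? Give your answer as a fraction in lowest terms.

Lorenzo's father's ABO genotype from AO × AO: 1/4 AA, 1/2 AO, 1/4 OO.
Crossing each possibility with the mother AO and summing P(type O): 1/4·0 + 1/2·1/4 + 1/4·1/2 = 1/4.

1/4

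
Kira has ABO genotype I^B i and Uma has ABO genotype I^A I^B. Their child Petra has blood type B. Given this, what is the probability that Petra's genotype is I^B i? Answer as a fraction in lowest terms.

Cross I^B i × I^A I^B → 1/4 I^A I^B, 1/4 I^A i, 1/4 I^B I^B, 1/4 I^B i.
Type-B genotypes among offspring: I^B I^B (1/4), I^B i (1/4); total 1/2.
P(I^B i | type B) = (1/4) / (1/2) = 1/2.

1/2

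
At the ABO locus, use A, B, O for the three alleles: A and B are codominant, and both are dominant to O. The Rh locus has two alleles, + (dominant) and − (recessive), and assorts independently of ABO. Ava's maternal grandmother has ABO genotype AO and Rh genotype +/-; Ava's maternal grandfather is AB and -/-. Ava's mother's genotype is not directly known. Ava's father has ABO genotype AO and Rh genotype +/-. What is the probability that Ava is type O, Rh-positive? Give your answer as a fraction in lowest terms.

Ava's mother's ABO genotype from AO × AB: 1/4 AA, 1/4 AB, 1/4 AO, 1/4 BO.
Crossing each possibility with the father AO and summing P(type O): 1/4·0 + 1/4·0 + 1/4·1/4 + 1/4·1/4 = 1/8.
Similarly for Rh via the mother's Rh distribution: P(Rh+) = 5/8.
Independent loci: 1/8 × 5/8 = 5/64.

5/64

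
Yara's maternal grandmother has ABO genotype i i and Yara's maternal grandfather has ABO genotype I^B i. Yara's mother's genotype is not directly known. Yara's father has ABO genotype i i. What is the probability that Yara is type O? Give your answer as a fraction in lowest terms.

Yara's mother's ABO genotype from i i × I^B i: 1/2 I^B i, 1/2 i i.
Crossing each possibility with the father i i and summing P(type O): 1/2·1/2 + 1/2·1 = 3/4.

3/4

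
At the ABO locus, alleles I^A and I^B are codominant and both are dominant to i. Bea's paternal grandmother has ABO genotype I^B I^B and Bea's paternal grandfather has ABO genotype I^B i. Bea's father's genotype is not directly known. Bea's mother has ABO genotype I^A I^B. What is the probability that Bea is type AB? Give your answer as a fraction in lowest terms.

3/8

Bea's father's ABO genotype from I^B I^B × I^B i: 1/2 I^B I^B, 1/2 I^B i.
Crossing each possibility with the mother I^A I^B and summing P(type AB): 1/2·1/2 + 1/2·1/4 = 3/8.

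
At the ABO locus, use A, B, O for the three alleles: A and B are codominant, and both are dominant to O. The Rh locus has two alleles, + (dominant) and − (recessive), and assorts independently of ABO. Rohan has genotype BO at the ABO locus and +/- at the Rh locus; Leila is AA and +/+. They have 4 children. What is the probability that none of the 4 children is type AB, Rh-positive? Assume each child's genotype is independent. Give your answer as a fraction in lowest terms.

1/16

ABO cross BO × AA → 1/2 A, 1/2 AB.
Rh cross +/- × +/+ → 1 Rh+; so P(type AB, Rh-positive) = 1/2 × 1 = 1/2 per child.
P(not type AB, Rh-positive) = 1/2 for one child; (1/2)^4 = 1/16.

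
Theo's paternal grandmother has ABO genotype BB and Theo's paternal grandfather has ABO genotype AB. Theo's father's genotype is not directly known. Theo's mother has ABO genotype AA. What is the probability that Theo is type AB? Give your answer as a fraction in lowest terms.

Theo's father's ABO genotype from BB × AB: 1/2 AB, 1/2 BB.
Crossing each possibility with the mother AA and summing P(type AB): 1/2·1/2 + 1/2·1 = 3/4.

3/4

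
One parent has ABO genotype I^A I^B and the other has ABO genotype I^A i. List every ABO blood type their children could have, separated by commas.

A, B, AB

Gametes from I^A I^B × I^A i give offspring ABO genotypes I^A I^A, I^A I^B, I^A i, I^B i, i.e. phenotypes A, B, AB.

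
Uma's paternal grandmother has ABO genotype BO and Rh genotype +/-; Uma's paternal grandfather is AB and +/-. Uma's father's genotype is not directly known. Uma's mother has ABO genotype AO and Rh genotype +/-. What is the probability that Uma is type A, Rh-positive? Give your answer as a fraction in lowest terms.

9/32

Uma's father's ABO genotype from BO × AB: 1/4 AB, 1/4 AO, 1/4 BB, 1/4 BO.
Crossing each possibility with the mother AO and summing P(type A): 1/4·1/2 + 1/4·3/4 + 1/4·0 + 1/4·1/4 = 3/8.
Similarly for Rh via the father's Rh distribution: P(Rh+) = 3/4.
Independent loci: 3/8 × 3/4 = 9/32.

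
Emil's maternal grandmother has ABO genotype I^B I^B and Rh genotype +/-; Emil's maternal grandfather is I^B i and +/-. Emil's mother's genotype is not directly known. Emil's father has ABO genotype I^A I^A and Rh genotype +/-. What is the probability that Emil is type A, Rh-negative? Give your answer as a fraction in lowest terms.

Emil's mother's ABO genotype from I^B I^B × I^B i: 1/2 I^B I^B, 1/2 I^B i.
Crossing each possibility with the father I^A I^A and summing P(type A): 1/2·0 + 1/2·1/2 = 1/4.
Similarly for Rh via the mother's Rh distribution: P(Rh-) = 1/4.
Independent loci: 1/4 × 1/4 = 1/16.

1/16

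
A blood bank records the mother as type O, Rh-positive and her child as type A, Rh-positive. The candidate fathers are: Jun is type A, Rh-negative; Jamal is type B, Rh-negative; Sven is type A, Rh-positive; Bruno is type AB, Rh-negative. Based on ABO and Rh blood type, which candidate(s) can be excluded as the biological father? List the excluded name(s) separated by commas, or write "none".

Jamal

A candidate is excluded only if no genotype consistent with his phenotype could produce a type A, Rh-positive child with a type O, Rh-positive mother.
Jamal (type B, Rh-): no genotype consistent with that phenotype can produce a type-A Rh+ child with a type-O mother.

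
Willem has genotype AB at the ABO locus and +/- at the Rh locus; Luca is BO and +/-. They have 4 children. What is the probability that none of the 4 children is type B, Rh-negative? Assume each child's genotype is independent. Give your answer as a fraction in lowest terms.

ABO cross AB × BO → 1/4 A, 1/2 B, 1/4 AB.
Rh cross +/- × +/- → 3/4 Rh+, 1/4 Rh-; so P(type B, Rh-negative) = 1/2 × 1/4 = 1/8 per child.
P(not type B, Rh-negative) = 7/8 for one child; (7/8)^4 = 2401/4096.

2401/4096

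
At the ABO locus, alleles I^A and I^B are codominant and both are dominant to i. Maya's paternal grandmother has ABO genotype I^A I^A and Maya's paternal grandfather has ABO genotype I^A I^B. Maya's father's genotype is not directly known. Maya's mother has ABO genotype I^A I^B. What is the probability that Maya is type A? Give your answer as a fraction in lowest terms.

3/8

Maya's father's ABO genotype from I^A I^A × I^A I^B: 1/2 I^A I^A, 1/2 I^A I^B.
Crossing each possibility with the mother I^A I^B and summing P(type A): 1/2·1/2 + 1/2·1/4 = 3/8.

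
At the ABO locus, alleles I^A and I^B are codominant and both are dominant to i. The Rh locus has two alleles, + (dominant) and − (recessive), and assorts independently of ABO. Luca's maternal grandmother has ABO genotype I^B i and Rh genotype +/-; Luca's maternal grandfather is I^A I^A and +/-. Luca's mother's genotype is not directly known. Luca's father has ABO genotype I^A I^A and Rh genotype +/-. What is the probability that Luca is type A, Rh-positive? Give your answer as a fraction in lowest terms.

9/16

Luca's mother's ABO genotype from I^B i × I^A I^A: 1/2 I^A I^B, 1/2 I^A i.
Crossing each possibility with the father I^A I^A and summing P(type A): 1/2·1/2 + 1/2·1 = 3/4.
Similarly for Rh via the mother's Rh distribution: P(Rh+) = 3/4.
Independent loci: 3/4 × 3/4 = 9/16.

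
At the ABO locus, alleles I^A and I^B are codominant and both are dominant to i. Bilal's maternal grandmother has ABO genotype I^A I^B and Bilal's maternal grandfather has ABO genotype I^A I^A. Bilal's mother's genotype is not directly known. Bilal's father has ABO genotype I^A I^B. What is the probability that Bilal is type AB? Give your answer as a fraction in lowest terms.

1/2

Bilal's mother's ABO genotype from I^A I^B × I^A I^A: 1/2 I^A I^A, 1/2 I^A I^B.
Crossing each possibility with the father I^A I^B and summing P(type AB): 1/2·1/2 + 1/2·1/2 = 1/2.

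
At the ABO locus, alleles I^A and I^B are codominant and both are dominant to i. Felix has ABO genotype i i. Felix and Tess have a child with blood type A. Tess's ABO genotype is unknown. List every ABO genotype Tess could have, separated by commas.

For each candidate genotype of Tess, check whether crossing it with i i can produce every observed child phenotype.
  I^A I^A → possible child types {A} ✓
  I^A I^B → possible child types {A, B} ✓
  I^A i → possible child types {O, A} ✓
  I^B I^B → possible child types {B} ✗
  I^B i → possible child types {O, B} ✗
  i i → possible child types {O} ✗

I^A I^A, I^A I^B, I^A i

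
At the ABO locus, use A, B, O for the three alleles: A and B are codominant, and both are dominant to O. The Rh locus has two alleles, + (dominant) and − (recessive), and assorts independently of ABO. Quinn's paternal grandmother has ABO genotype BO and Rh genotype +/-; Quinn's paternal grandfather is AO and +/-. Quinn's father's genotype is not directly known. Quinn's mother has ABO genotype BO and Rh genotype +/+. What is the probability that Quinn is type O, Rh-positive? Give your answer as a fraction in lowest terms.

1/4

Quinn's father's ABO genotype from BO × AO: 1/4 AB, 1/4 AO, 1/4 BO, 1/4 OO.
Crossing each possibility with the mother BO and summing P(type O): 1/4·0 + 1/4·1/4 + 1/4·1/4 + 1/4·1/2 = 1/4.
Similarly for Rh via the father's Rh distribution: P(Rh+) = 1.
Independent loci: 1/4 × 1 = 1/4.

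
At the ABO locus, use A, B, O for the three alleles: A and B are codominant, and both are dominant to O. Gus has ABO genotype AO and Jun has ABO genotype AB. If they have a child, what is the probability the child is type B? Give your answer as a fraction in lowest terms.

ABO cross AO × AB → offspring phenotypes: 1/2 A, 1/4 B, 1/4 AB.
So P(type B) = 1/4.

1/4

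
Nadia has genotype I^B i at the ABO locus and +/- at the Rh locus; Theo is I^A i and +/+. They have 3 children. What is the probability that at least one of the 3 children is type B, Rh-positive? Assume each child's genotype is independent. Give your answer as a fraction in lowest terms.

ABO cross I^B i × I^A i → 1/4 O, 1/4 A, 1/4 B, 1/4 AB.
Rh cross +/- × +/+ → 1 Rh+; so P(type B, Rh-positive) = 1/4 × 1 = 1/4 per child.
P(none) = (3/4)^3 = 27/64; P(at least one) = 1 − 27/64 = 37/64.

37/64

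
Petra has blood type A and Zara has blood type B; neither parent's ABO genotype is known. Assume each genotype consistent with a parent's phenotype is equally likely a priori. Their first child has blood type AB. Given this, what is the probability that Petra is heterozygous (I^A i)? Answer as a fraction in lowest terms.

1/3

Possible genotypes: Petra ∈ {I^A I^A, I^A i}; Zara ∈ {I^B I^B, I^B i}.
Weight each parental genotype pair by prior × P(type-AB child):
  I^A I^A × I^B I^B: posterior weight 4/9.
  I^A I^A × I^B i: posterior weight 2/9.
  I^A i × I^B I^B: posterior weight 2/9.
  I^A i × I^B i: posterior weight 1/9.
Sum the posterior weight over pairs where Petra is I^A i: 1/3.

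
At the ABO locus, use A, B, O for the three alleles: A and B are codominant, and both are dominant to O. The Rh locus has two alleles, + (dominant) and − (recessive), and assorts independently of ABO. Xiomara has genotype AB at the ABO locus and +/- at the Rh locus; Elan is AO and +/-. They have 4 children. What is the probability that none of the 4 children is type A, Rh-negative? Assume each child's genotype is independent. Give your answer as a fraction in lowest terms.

ABO cross AB × AO → 1/2 A, 1/4 B, 1/4 AB.
Rh cross +/- × +/- → 3/4 Rh+, 1/4 Rh-; so P(type A, Rh-negative) = 1/2 × 1/4 = 1/8 per child.
P(not type A, Rh-negative) = 7/8 for one child; (7/8)^4 = 2401/4096.

2401/4096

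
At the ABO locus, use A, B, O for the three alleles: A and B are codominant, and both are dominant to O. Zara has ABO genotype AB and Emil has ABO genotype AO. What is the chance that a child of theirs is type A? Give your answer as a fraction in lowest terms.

1/2

ABO cross AB × AO → offspring phenotypes: 1/2 A, 1/4 B, 1/4 AB.
So P(type A) = 1/2.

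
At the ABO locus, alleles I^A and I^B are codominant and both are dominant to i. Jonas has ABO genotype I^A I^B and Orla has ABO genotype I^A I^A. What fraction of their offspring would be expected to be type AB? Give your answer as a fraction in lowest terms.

ABO cross I^A I^B × I^A I^A → offspring phenotypes: 1/2 A, 1/2 AB.
So P(type AB) = 1/2.

1/2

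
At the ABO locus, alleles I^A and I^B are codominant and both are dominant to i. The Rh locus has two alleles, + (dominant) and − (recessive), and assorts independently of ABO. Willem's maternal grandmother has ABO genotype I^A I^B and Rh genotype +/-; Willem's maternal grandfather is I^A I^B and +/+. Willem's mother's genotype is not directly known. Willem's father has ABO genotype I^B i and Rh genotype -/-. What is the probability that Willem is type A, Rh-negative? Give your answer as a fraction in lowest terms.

Willem's mother's ABO genotype from I^A I^B × I^A I^B: 1/4 I^A I^A, 1/2 I^A I^B, 1/4 I^B I^B.
Crossing each possibility with the father I^B i and summing P(type A): 1/4·1/2 + 1/2·1/4 + 1/4·0 = 1/4.
Similarly for Rh via the mother's Rh distribution: P(Rh-) = 1/4.
Independent loci: 1/4 × 1/4 = 1/16.

1/16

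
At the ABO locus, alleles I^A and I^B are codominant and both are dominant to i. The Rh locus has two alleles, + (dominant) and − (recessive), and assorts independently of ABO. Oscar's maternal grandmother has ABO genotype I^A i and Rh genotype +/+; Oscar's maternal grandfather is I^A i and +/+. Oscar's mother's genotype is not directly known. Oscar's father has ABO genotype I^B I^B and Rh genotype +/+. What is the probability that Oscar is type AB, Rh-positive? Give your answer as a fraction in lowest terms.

1/2

Oscar's mother's ABO genotype from I^A i × I^A i: 1/4 I^A I^A, 1/2 I^A i, 1/4 i i.
Crossing each possibility with the father I^B I^B and summing P(type AB): 1/4·1 + 1/2·1/2 + 1/4·0 = 1/2.
Similarly for Rh via the mother's Rh distribution: P(Rh+) = 1.
Independent loci: 1/2 × 1 = 1/2.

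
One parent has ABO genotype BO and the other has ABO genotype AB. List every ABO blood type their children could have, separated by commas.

A, B, AB

Gametes from BO × AB give offspring ABO genotypes AB, AO, BB, BO, i.e. phenotypes A, B, AB.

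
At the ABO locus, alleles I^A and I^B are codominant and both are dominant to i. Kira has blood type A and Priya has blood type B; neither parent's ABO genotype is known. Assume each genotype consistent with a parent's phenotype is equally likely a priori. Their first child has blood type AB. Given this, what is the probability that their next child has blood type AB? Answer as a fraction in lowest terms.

Possible genotypes: Kira ∈ {I^A I^A, I^A i}; Priya ∈ {I^B I^B, I^B i}.
Weight each parental genotype pair by prior × P(type-AB child):
  I^A I^A × I^B I^B: posterior weight 4/9; P(next child type AB) = 1.
  I^A I^A × I^B i: posterior weight 2/9; P(next child type AB) = 1/2.
  I^A i × I^B I^B: posterior weight 2/9; P(next child type AB) = 1/2.
  I^A i × I^B i: posterior weight 1/9; P(next child type AB) = 1/4.
Weighted sum = 25/36.

25/36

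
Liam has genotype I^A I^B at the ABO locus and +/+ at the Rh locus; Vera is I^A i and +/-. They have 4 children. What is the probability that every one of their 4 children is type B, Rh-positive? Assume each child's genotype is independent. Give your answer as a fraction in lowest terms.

1/256

ABO cross I^A I^B × I^A i → 1/2 A, 1/4 B, 1/4 AB.
Rh cross +/+ × +/- → 1 Rh+; so P(type B, Rh-positive) = 1/4 × 1 = 1/4 per child.
All 4 independent: (1/4)^4 = 1/256.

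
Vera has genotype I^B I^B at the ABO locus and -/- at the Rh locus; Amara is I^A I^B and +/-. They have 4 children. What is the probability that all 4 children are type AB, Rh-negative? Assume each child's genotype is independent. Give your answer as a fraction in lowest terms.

ABO cross I^B I^B × I^A I^B → 1/2 B, 1/2 AB.
Rh cross -/- × +/- → 1/2 Rh+, 1/2 Rh-; so P(type AB, Rh-negative) = 1/2 × 1/2 = 1/4 per child.
All 4 independent: (1/4)^4 = 1/256.

1/256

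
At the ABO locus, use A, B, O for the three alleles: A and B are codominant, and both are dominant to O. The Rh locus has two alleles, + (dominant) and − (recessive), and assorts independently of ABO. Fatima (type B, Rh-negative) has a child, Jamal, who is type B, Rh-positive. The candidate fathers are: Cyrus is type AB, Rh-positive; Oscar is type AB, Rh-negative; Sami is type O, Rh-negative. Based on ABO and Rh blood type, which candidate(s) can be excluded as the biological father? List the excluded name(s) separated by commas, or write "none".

Oscar, Sami

A candidate is excluded only if no genotype consistent with his phenotype could produce a type B, Rh-positive child with a type B, Rh-negative mother.
Oscar (type AB, Rh-): no genotype consistent with that phenotype can produce a type-B Rh+ child with a type-B mother.
Sami (type O, Rh-): no genotype consistent with that phenotype can produce a type-B Rh+ child with a type-B mother.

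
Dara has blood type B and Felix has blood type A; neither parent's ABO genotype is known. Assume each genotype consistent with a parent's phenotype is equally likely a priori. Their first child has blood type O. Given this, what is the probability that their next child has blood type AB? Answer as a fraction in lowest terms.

Possible genotypes: Dara ∈ {BB, BO}; Felix ∈ {AA, AO}.
Weight each parental genotype pair by prior × P(type-O child):
  BO × AO: posterior weight 1; P(next child type AB) = 1/4.
Weighted sum = 1/4.

1/4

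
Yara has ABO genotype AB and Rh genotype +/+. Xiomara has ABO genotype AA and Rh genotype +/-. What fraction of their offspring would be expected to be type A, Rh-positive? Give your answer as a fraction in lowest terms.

ABO cross AB × AA → offspring phenotypes: 1/2 A, 1/2 AB.
Rh cross +/+ × +/- → 1 Rh+.
Independent loci: P(type A, Rh-positive) = 1/2 × 1 = 1/2.

1/2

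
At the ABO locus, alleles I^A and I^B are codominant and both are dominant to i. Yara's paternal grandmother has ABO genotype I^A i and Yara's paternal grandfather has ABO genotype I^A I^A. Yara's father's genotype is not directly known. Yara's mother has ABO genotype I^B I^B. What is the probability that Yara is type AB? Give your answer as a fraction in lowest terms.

Yara's father's ABO genotype from I^A i × I^A I^A: 1/2 I^A I^A, 1/2 I^A i.
Crossing each possibility with the mother I^B I^B and summing P(type AB): 1/2·1 + 1/2·1/2 = 3/4.

3/4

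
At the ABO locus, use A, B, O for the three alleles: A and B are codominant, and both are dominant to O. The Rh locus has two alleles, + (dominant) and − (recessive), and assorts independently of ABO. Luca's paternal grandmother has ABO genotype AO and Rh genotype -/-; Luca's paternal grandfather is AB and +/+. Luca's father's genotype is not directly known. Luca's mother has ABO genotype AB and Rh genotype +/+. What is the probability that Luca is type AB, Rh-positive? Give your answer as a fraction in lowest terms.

Luca's father's ABO genotype from AO × AB: 1/4 AA, 1/4 AB, 1/4 AO, 1/4 BO.
Crossing each possibility with the mother AB and summing P(type AB): 1/4·1/2 + 1/4·1/2 + 1/4·1/4 + 1/4·1/4 = 3/8.
Similarly for Rh via the father's Rh distribution: P(Rh+) = 1.
Independent loci: 3/8 × 1 = 3/8.

3/8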